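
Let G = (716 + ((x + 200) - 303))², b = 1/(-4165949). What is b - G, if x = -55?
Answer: -1297126544437/4165949 ≈ -3.1136e+5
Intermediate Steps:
b = -1/4165949 ≈ -2.4004e-7
G = 311364 (G = (716 + ((-55 + 200) - 303))² = (716 + (145 - 303))² = (716 - 158)² = 558² = 311364)
b - G = -1/4165949 - 1*311364 = -1/4165949 - 311364 = -1297126544437/4165949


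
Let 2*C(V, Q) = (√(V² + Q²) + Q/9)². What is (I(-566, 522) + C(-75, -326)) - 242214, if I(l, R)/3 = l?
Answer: -30343487/162 - 326*√111901/9 ≈ -1.9942e+5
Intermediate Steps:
I(l, R) = 3*l
C(V, Q) = (√(Q² + V²) + Q/9)²/2 (C(V, Q) = (√(V² + Q²) + Q/9)²/2 = (√(Q² + V²) + Q*(⅑))²/2 = (√(Q² + V²) + Q/9)²/2)
(I(-566, 522) + C(-75, -326)) - 242214 = (3*(-566) + (-326 + 9*√((-326)² + (-75)²))²/162) - 242214 = (-1698 + (-326 + 9*√(106276 + 5625))²/162) - 242214 = (-1698 + (-326 + 9*√111901)²/162) - 242214 = -243912 + (-326 + 9*√111901)²/162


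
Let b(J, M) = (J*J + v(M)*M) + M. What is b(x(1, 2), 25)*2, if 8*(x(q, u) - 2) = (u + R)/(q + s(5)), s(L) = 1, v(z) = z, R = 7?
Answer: 168081/128 ≈ 1313.1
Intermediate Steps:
x(q, u) = 2 + (7 + u)/(8*(1 + q)) (x(q, u) = 2 + ((u + 7)/(q + 1))/8 = 2 + ((7 + u)/(1 + q))/8 = 2 + (7 + u)/(8*(1 + q)))
b(J, M) = M + J² + M² (b(J, M) = (J*J + M*M) + M = (J² + M²) + M = M + J² + M²)
b(x(1, 2), 25)*2 = (25 + ((23 + 2 + 16*1)/(8*(1 + 1)))² + 25²)*2 = (25 + ((⅛)*(23 + 2 + 16)/2)² + 625)*2 = (25 + ((⅛)*(½)*41)² + 625)*2 = (25 + (41/16)² + 625)*2 = (25 + 1681/256 + 625)*2 = (168081/256)*2 = 168081/128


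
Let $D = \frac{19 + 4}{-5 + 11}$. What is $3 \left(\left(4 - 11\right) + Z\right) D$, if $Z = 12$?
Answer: $\frac{115}{2} \approx 57.5$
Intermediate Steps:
$D = \frac{23}{6} \approx 3.8333$
$3 \left(\left(4 - 11\right) + Z\right) D = 3 \left(\left(4 - 11\right) + 12\right) \frac{23}{6} = 3 \left(-7 + 12\right) \frac{23}{6} = 3 \cdot 5 \cdot \frac{23}{6} = 15 \cdot \frac{23}{6} = \frac{115}{2}$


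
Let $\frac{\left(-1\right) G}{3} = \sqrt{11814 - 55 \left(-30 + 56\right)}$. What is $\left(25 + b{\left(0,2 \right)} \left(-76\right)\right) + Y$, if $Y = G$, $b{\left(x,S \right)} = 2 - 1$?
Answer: $-51 - 12 \sqrt{649} \approx -356.71$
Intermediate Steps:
$b{\left(x,S \right)} = 1$
$G = - 12 \sqrt{649}$ ($G = - 3 \sqrt{11814 - 55 \left(-30 + 56\right)} = - 3 \sqrt{11814 - 1430} = - 3 \sqrt{10384} = - 3 \cdot 4 \sqrt{649} = - 12 \sqrt{649} \approx -305.71$)
$Y = - 12 \sqrt{649} \approx -305.71$
$\left(25 + b{\left(0,2 \right)} \left(-76\right)\right) + Y = \left(25 + 1 \left(-76\right)\right) - 12 \sqrt{649} = \left(25 - 76\right) - 12 \sqrt{649} = -51 - 12 \sqrt{649}$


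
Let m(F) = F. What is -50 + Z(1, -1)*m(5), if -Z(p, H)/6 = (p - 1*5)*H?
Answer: -170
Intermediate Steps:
Z(p, H) = -6*H*(-5 + p) (Z(p, H) = -6*(p - 1*5)*H = -6*(p - 5)*H = -6*(-5 + p)*H = -6*H*(-5 + p))
-50 + Z(1, -1)*m(5) = -50 + (6*(-1)*(5 - 1*1))*5 = -50 + (6*(-1)*(5 - 1))*5 = -50 + (6*(-1)*4)*5 = -50 - 24*5 = -50 - 120 = -170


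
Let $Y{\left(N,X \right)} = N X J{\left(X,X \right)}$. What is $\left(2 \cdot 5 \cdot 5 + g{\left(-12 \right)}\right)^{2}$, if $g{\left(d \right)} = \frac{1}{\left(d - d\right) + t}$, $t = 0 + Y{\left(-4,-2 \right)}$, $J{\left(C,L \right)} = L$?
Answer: $\frac{638401}{256} \approx 2493.8$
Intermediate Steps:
$Y{\left(N,X \right)} = N X^{2}$ ($Y{\left(N,X \right)} = N X X = N X^{2}$)
$t = -16$ ($t = 0 - 4 \left(-2\right)^{2} = 0 - 16 = -16$)
$g{\left(d \right)} = - \frac{1}{16}$ ($g{\left(d \right)} = \frac{1}{\left(d - d\right) - 16} = \frac{1}{0 - 16} = \frac{1}{-16} = - \frac{1}{16}$)
$\left(2 \cdot 5 \cdot 5 + g{\left(-12 \right)}\right)^{2} = \left(2 \cdot 5 \cdot 5 - \frac{1}{16}\right)^{2} = \left(10 \cdot 5 - \frac{1}{16}\right)^{2} = \left(50 - \frac{1}{16}\right)^{2} = \left(\frac{799}{16}\right)^{2} = \frac{638401}{256}$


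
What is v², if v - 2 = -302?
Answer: 90000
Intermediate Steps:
v = -300 (v = 2 - 302 = -300)
v² = (-300)² = 90000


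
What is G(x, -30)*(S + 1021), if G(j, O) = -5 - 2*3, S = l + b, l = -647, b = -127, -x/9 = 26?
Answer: -2717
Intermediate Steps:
x = -234 (x = -9*26 = -234)
S = -774 (S = -647 - 127 = -774)
G(j, O) = -11 (G(j, O) = -5 - 6 = -11)
G(x, -30)*(S + 1021) = -11*(-774 + 1021) = -11*247 = -2717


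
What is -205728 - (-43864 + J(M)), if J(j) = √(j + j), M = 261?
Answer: -161864 - 3*√58 ≈ -1.6189e+5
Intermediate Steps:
J(j) = √2*√j (J(j) = √(2*j) = √2*√j)
-205728 - (-43864 + J(M)) = -205728 - (-43864 + √2*√261) = -205728 - (-43864 + √2*(3*√29)) = -205728 - (-43864 + 3*√58) = -205728 + (43864 - 3*√58) = -161864 - 3*√58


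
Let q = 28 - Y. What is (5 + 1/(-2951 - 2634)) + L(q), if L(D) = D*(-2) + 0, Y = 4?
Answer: -240156/5585 ≈ -43.000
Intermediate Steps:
q = 24 (q = 28 - 1*4 = 28 - 4 = 24)
L(D) = -2*D (L(D) = -2*D + 0 = -2*D)
(5 + 1/(-2951 - 2634)) + L(q) = (5 + 1/(-2951 - 2634)) - 2*24 = (5 + 1/(-5585)) - 48 = (5 - 1/5585) - 48 = 27924/5585 - 48 = -240156/5585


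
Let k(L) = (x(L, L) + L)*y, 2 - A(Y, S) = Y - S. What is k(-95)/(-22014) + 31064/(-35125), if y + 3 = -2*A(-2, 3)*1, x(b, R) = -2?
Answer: -741764021/773241750 ≈ -0.95929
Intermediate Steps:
A(Y, S) = 2 + S - Y (A(Y, S) = 2 - (Y - S) = 2 + (S - Y) = 2 + S - Y)
y = -17 (y = -3 - 2*(2 + 3 - 1*(-2))*1 = -3 - 2*(2 + 3 + 2)*1 = -3 - 2*7*1 = -3 - 14*1 = -3 - 14 = -17)
k(L) = 34 - 17*L (k(L) = (-2 + L)*(-17) = 34 - 17*L)
k(-95)/(-22014) + 31064/(-35125) = (34 - 17*(-95))/(-22014) + 31064/(-35125) = (34 + 1615)*(-1/22014) + 31064*(-1/35125) = 1649*(-1/22014) - 31064/35125 = -1649/22014 - 31064/35125 = -741764021/773241750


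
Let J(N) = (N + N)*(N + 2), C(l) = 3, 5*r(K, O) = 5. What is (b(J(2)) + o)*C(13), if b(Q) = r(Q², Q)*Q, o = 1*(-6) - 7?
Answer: 9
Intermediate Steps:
r(K, O) = 1 (r(K, O) = (⅕)*5 = 1)
J(N) = 2*N*(2 + N) (J(N) = (2*N)*(2 + N) = 2*N*(2 + N))
o = -13 (o = -6 - 7 = -13)
b(Q) = Q (b(Q) = 1*Q = Q)
(b(J(2)) + o)*C(13) = (2*2*(2 + 2) - 13)*3 = (2*2*4 - 13)*3 = (16 - 13)*3 = 3*3 = 9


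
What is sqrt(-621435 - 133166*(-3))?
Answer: I*sqrt(221937) ≈ 471.1*I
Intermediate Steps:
sqrt(-621435 - 133166*(-3)) = sqrt(-621435 + 399498) = sqrt(-221937) = I*sqrt(221937)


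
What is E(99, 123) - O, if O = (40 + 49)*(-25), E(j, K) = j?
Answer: 2324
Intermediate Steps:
O = -2225 (O = 89*(-25) = -2225)
E(99, 123) - O = 99 - 1*(-2225) = 99 + 2225 = 2324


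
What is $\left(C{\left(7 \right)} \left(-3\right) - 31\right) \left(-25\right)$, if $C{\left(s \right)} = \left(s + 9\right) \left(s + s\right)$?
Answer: $17575$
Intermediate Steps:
$C{\left(s \right)} = 2 s \left(9 + s\right)$ ($C{\left(s \right)} = \left(9 + s\right) 2 s = 2 s \left(9 + s\right)$)
$\left(C{\left(7 \right)} \left(-3\right) - 31\right) \left(-25\right) = \left(2 \cdot 7 \left(9 + 7\right) \left(-3\right) - 31\right) \left(-25\right) = \left(2 \cdot 7 \cdot 16 \left(-3\right) - 31\right) \left(-25\right) = \left(224 \left(-3\right) - 31\right) \left(-25\right) = \left(-672 - 31\right) \left(-25\right) = \left(-703\right) \left(-25\right) = 17575$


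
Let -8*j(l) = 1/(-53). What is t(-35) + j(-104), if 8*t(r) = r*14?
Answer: -25969/424 ≈ -61.248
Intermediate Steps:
j(l) = 1/424 (j(l) = -⅛/(-53) = -⅛*(-1/53) = 1/424)
t(r) = 7*r/4 (t(r) = (r*14)/8 = (14*r)/8 = 7*r/4)
t(-35) + j(-104) = (7/4)*(-35) + 1/424 = -245/4 + 1/424 = -25969/424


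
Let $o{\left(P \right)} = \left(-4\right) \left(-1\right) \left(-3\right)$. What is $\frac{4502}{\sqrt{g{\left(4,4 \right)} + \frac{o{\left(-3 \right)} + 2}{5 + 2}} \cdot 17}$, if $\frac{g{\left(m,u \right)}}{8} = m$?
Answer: $\frac{2251 \sqrt{1498}}{1819} \approx 47.896$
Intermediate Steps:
$o{\left(P \right)} = -12$ ($o{\left(P \right)} = 4 \left(-3\right) = -12$)
$g{\left(m,u \right)} = 8 m$
$\frac{4502}{\sqrt{g{\left(4,4 \right)} + \frac{o{\left(-3 \right)} + 2}{5 + 2}} \cdot 17} = \frac{4502}{\sqrt{8 \cdot 4 + \frac{-12 + 2}{5 + 2}} \cdot 17} = \frac{4502}{\sqrt{32 - \frac{10}{7}} \cdot 17} = \frac{4502}{\sqrt{\frac{214}{7}} \cdot 17} = \frac{4502}{\frac{\sqrt{1498}}{7} \cdot 17} = \frac{4502}{\frac{17}{7} \sqrt{1498}} = 4502 \frac{\sqrt{1498}}{3638} = \frac{2251 \sqrt{1498}}{1819}$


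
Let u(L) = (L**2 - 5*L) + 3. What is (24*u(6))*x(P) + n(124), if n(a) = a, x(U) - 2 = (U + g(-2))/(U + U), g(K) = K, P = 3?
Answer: 592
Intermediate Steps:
u(L) = 3 + L**2 - 5*L
x(U) = 2 + (-2 + U)/(2*U) (x(U) = 2 + (U - 2)/(U + U) = 2 + (-2 + U)/((2*U)) = 2 + (-2 + U)*(1/(2*U)) = 2 + (-2 + U)/(2*U))
(24*u(6))*x(P) + n(124) = (24*(3 + 6**2 - 5*6))*(5/2 - 1/3) + 124 = (24*(3 + 36 - 30))*(5/2 - 1*1/3) + 124 = (24*9)*(5/2 - 1/3) + 124 = 216*(13/6) + 124 = 468 + 124 = 592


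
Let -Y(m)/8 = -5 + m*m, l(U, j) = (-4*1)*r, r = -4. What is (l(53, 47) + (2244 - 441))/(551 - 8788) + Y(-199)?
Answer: -2609219835/8237 ≈ -3.1677e+5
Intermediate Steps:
l(U, j) = 16 (l(U, j) = -4*1*(-4) = -4*(-4) = 16)
Y(m) = 40 - 8*m**2 (Y(m) = -8*(-5 + m*m) = -8*(-5 + m**2) = 40 - 8*m**2)
(l(53, 47) + (2244 - 441))/(551 - 8788) + Y(-199) = (16 + (2244 - 441))/(551 - 8788) + (40 - 8*(-199)**2) = (16 + 1803)/(-8237) + (40 - 8*39601) = 1819*(-1/8237) + (40 - 316808) = -1819/8237 - 316768 = -2609219835/8237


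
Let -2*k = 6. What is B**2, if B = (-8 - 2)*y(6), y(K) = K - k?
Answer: 8100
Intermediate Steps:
k = -3 (k = -1/2*6 = -3)
y(K) = 3 + K (y(K) = K - 1*(-3) = K + 3 = 3 + K)
B = -90 (B = (-8 - 2)*(3 + 6) = -10*9 = -90)
B**2 = (-90)**2 = 8100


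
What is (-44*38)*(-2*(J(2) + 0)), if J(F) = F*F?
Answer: 13376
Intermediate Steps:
J(F) = F²
(-44*38)*(-2*(J(2) + 0)) = (-44*38)*(-2*(2² + 0)) = -(-3344)*(4 + 0) = -(-3344)*4 = -1672*(-8) = 13376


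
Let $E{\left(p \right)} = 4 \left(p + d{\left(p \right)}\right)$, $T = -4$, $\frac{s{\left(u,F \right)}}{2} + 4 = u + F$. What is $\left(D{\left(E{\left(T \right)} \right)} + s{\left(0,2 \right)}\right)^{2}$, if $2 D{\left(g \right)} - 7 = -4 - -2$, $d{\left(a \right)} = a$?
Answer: $\frac{9}{4} \approx 2.25$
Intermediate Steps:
$s{\left(u,F \right)} = -8 + 2 F + 2 u$ ($s{\left(u,F \right)} = -8 + 2 \left(u + F\right) = -8 + 2 \left(F + u\right) = -8 + \left(2 F + 2 u\right) = -8 + 2 F + 2 u$)
$E{\left(p \right)} = 8 p$ ($E{\left(p \right)} = 4 \left(p + p\right) = 4 \cdot 2 p = 8 p$)
$D{\left(g \right)} = \frac{5}{2}$ ($D{\left(g \right)} = \frac{7}{2} + \frac{-4 - -2}{2} = \frac{7}{2} + \frac{-4 + 2}{2} = \frac{7}{2} + \frac{1}{2} \left(-2\right) = \frac{7}{2} - 1 = \frac{5}{2}$)
$\left(D{\left(E{\left(T \right)} \right)} + s{\left(0,2 \right)}\right)^{2} = \left(\frac{5}{2} + \left(-8 + 2 \cdot 2 + 2 \cdot 0\right)\right)^{2} = \left(\frac{5}{2} + \left(-8 + 4 + 0\right)\right)^{2} = \left(\frac{5}{2} - 4\right)^{2} = \left(- \frac{3}{2}\right)^{2} = \frac{9}{4}$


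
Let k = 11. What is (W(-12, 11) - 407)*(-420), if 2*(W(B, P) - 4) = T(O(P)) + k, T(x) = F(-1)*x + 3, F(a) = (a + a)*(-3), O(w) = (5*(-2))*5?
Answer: 229320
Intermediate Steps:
O(w) = -50 (O(w) = -10*5 = -50)
F(a) = -6*a (F(a) = (2*a)*(-3) = -6*a)
T(x) = 3 + 6*x (T(x) = (-6*(-1))*x + 3 = 6*x + 3 = 3 + 6*x)
W(B, P) = -139 (W(B, P) = 4 + ((3 + 6*(-50)) + 11)/2 = 4 + ((3 - 300) + 11)/2 = 4 + (-297 + 11)/2 = 4 + (1/2)*(-286) = 4 - 143 = -139)
(W(-12, 11) - 407)*(-420) = (-139 - 407)*(-420) = -546*(-420) = 229320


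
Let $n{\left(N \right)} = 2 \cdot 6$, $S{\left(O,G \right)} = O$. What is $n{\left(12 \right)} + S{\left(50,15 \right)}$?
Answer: $62$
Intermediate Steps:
$n{\left(N \right)} = 12$
$n{\left(12 \right)} + S{\left(50,15 \right)} = 12 + 50 = 62$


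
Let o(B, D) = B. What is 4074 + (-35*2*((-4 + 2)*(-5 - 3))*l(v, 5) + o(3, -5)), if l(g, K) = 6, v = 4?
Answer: -2643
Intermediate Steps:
4074 + (-35*2*((-4 + 2)*(-5 - 3))*l(v, 5) + o(3, -5)) = 4074 + (-35*2*((-4 + 2)*(-5 - 3))*6 + 3) = 4074 + (-35*2*(-2*(-8))*6 + 3) = 4074 + (-35*2*16*6 + 3) = 4074 + (-1120*6 + 3) = 4074 + (-35*192 + 3) = 4074 + (-6720 + 3) = 4074 - 6717 = -2643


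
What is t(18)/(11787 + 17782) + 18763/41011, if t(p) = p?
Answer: 555541345/1212654259 ≈ 0.45812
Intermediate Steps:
t(18)/(11787 + 17782) + 18763/41011 = 18/(11787 + 17782) + 18763/41011 = 18/29569 + 18763*(1/41011) = 18*(1/29569) + 18763/41011 = 18/29569 + 18763/41011 = 555541345/1212654259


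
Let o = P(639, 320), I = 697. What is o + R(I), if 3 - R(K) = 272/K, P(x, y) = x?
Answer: 26306/41 ≈ 641.61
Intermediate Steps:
R(K) = 3 - 272/K
o = 639
o + R(I) = 639 + (3 - 272/697) = 639 + (3 - 272*1/697) = 639 + (3 - 16/41) = 639 + 107/41 = 26306/41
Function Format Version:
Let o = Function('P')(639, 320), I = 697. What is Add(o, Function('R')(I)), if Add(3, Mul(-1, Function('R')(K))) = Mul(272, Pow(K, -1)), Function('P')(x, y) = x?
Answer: Rational(26306, 41) ≈ 641.61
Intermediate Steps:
Function('R')(K) = Add(3, Mul(-272, Pow(K, -1))) (Function('R')(K) = Add(3, Mul(-1, Mul(272, Pow(K, -1)))) = Add(3, Mul(-272, Pow(K, -1))))
o = 639
Add(o, Function('R')(I)) = Add(639, Add(3, Mul(-272, Pow(697, -1)))) = Add(639, Add(3, Mul(-272, Rational(1, 697)))) = Add(639, Add(3, Rational(-16, 41))) = Add(639, Rational(107, 41)) = Rational(26306, 41)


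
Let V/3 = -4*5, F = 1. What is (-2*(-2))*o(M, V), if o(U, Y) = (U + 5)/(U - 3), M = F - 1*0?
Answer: -12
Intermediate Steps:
V = -60 (V = 3*(-4*5) = 3*(-20) = -60)
M = 1 (M = 1 - 1*0 = 1 + 0 = 1)
o(U, Y) = (5 + U)/(-3 + U)
(-2*(-2))*o(M, V) = (-2*(-2))*((5 + 1)/(-3 + 1)) = 4*(6/(-2)) = 4*(-½*6) = 4*(-3) = -12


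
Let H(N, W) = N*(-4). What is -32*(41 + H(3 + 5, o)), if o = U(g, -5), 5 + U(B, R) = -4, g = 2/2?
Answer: -288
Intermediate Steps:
g = 1 (g = 2*(½) = 1)
U(B, R) = -9 (U(B, R) = -5 - 4 = -9)
o = -9
H(N, W) = -4*N
-32*(41 + H(3 + 5, o)) = -32*(41 - 4*(3 + 5)) = -32*(41 - 4*8) = -32*(41 - 32) = -32*9 = -288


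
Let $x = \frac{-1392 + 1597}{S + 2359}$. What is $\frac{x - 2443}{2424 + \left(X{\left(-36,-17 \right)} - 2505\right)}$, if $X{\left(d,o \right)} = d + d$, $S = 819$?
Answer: $\frac{2587883}{162078} \approx 15.967$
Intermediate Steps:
$X{\left(d,o \right)} = 2 d$
$x = \frac{205}{3178}$ ($x = \frac{-1392 + 1597}{819 + 2359} = \frac{205}{3178} \approx 0.064506$)
$\frac{x - 2443}{2424 + \left(X{\left(-36,-17 \right)} - 2505\right)} = \frac{\frac{205}{3178} - 2443}{2424 + \left(2 \left(-36\right) - 2505\right)} = - \frac{7763649}{3178 \left(2424 - 2577\right)} = - \frac{7763649}{3178 \left(-153\right)} = \left(- \frac{7763649}{3178}\right) \left(- \frac{1}{153}\right) = \frac{2587883}{162078}$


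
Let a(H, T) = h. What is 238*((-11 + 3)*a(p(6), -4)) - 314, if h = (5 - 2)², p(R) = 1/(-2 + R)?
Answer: -17450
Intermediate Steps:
h = 9 (h = 3² = 9)
a(H, T) = 9
238*((-11 + 3)*a(p(6), -4)) - 314 = 238*((-11 + 3)*9) - 314 = 238*(-8*9) - 314 = 238*(-72) - 314 = -17136 - 314 = -17450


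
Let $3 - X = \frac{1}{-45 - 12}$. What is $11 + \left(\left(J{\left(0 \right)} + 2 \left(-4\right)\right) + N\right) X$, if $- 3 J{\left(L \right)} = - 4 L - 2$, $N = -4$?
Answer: $- \frac{3967}{171} \approx -23.199$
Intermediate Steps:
$X = \frac{172}{57}$ ($X = 3 - \frac{1}{-45 - 12} = 3 - \frac{1}{-57} = 3 - - \frac{1}{57} = 3 + \frac{1}{57} = \frac{172}{57} \approx 3.0175$)
$J{\left(L \right)} = \frac{2}{3} + \frac{4 L}{3}$ ($J{\left(L \right)} = - \frac{- 4 L - 2}{3} = - \frac{-2 - 4 L}{3} = \frac{2}{3} + \frac{4 L}{3}$)
$11 + \left(\left(J{\left(0 \right)} + 2 \left(-4\right)\right) + N\right) X = 11 + \left(\left(\left(\frac{2}{3} + \frac{4}{3} \cdot 0\right) + 2 \left(-4\right)\right) - 4\right) \frac{172}{57} = 11 + \left(\left(\left(\frac{2}{3} + 0\right) - 8\right) - 4\right) \frac{172}{57} = 11 + \left(\left(\frac{2}{3} - 8\right) - 4\right) \frac{172}{57} = 11 + \left(- \frac{22}{3} - 4\right) \frac{172}{57} = 11 - \frac{5848}{171} = - \frac{3967}{171}$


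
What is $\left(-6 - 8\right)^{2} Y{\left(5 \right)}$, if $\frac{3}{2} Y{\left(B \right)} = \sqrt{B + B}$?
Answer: $\frac{392 \sqrt{10}}{3} \approx 413.2$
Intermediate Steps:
$Y{\left(B \right)} = \frac{2 \sqrt{2} \sqrt{B}}{3}$ ($Y{\left(B \right)} = \frac{2 \sqrt{B + B}}{3} = \frac{2 \sqrt{2 B}}{3} = \frac{2 \sqrt{2} \sqrt{B}}{3}$)
$\left(-6 - 8\right)^{2} Y{\left(5 \right)} = \left(-6 - 8\right)^{2} \frac{2 \sqrt{2} \sqrt{5}}{3} = \left(-14\right)^{2} \frac{2 \sqrt{10}}{3} = 196 \frac{2 \sqrt{10}}{3} = \frac{392 \sqrt{10}}{3}$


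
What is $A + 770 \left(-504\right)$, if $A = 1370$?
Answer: $-386710$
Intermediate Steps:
$A + 770 \left(-504\right) = 1370 + 770 \left(-504\right) = 1370 - 388080 = -386710$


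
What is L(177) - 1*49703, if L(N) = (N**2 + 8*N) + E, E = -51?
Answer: -17009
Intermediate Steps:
L(N) = -51 + N**2 + 8*N (L(N) = (N**2 + 8*N) - 51 = -51 + N**2 + 8*N)
L(177) - 1*49703 = (-51 + 177**2 + 8*177) - 1*49703 = (-51 + 31329 + 1416) - 49703 = 32694 - 49703 = -17009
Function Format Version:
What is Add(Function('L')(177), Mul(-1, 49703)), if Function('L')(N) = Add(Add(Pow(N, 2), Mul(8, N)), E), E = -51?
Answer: -17009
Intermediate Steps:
Function('L')(N) = Add(-51, Pow(N, 2), Mul(8, N)) (Function('L')(N) = Add(Add(Pow(N, 2), Mul(8, N)), -51) = Add(-51, Pow(N, 2), Mul(8, N)))
Add(Function('L')(177), Mul(-1, 49703)) = Add(Add(-51, Pow(177, 2), Mul(8, 177)), Mul(-1, 49703)) = Add(Add(-51, 31329, 1416), -49703) = Add(32694, -49703) = -17009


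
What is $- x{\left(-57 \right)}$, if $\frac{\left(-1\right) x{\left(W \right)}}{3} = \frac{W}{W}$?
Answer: $3$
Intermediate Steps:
$x{\left(W \right)} = -3$ ($x{\left(W \right)} = - 3 \frac{W}{W} = \left(-3\right) 1 = -3$)
$- x{\left(-57 \right)} = \left(-1\right) \left(-3\right) = 3$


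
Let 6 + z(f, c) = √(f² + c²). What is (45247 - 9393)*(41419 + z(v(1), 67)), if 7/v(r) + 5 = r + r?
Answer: 1484821702 + 179270*√1618/3 ≈ 1.4872e+9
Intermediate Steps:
v(r) = 7/(-5 + 2*r) (v(r) = 7/(-5 + (r + r)) = 7/(-5 + 2*r))
z(f, c) = -6 + √(c² + f²) (z(f, c) = -6 + √(f² + c²) = -6 + √(c² + f²))
(45247 - 9393)*(41419 + z(v(1), 67)) = (45247 - 9393)*(41419 + (-6 + √(67² + (7/(-5 + 2*1))²))) = 35854*(41419 + (-6 + √(4489 + (7/(-5 + 2))²))) = 35854*(41419 + (-6 + √(4489 + (7/(-3))²))) = 35854*(41419 + (-6 + √(4489 + (7*(-⅓))²))) = 35854*(41419 + (-6 + √(4489 + (-7/3)²))) = 35854*(41419 + (-6 + √(4489 + 49/9))) = 35854*(41419 + (-6 + √(40450/9))) = 35854*(41419 + (-6 + 5*√1618/3)) = 35854*(41413 + 5*√1618/3) = 1484821702 + 179270*√1618/3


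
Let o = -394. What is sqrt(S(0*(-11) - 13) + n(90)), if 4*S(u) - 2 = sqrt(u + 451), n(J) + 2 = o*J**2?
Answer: sqrt(-12765606 + sqrt(438))/2 ≈ 1786.4*I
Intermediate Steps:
n(J) = -2 - 394*J**2
S(u) = 1/2 + sqrt(451 + u)/4 (S(u) = 1/2 + sqrt(u + 451)/4 = 1/2 + sqrt(451 + u)/4)
sqrt(S(0*(-11) - 13) + n(90)) = sqrt((1/2 + sqrt(451 + (0*(-11) - 13))/4) + (-2 - 394*90**2)) = sqrt((1/2 + sqrt(451 + (0 - 13))/4) + (-2 - 394*8100)) = sqrt((1/2 + sqrt(451 - 13)/4) + (-2 - 3191400)) = sqrt((1/2 + sqrt(438)/4) - 3191402) = sqrt(-6382803/2 + sqrt(438)/4)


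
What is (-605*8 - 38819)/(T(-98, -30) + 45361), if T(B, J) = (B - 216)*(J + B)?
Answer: -43659/85553 ≈ -0.51031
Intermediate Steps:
T(B, J) = (-216 + B)*(B + J)
(-605*8 - 38819)/(T(-98, -30) + 45361) = (-605*8 - 38819)/(((-98)**2 - 216*(-98) - 216*(-30) - 98*(-30)) + 45361) = (-4840 - 38819)/((9604 + 21168 + 6480 + 2940) + 45361) = -43659/(40192 + 45361) = -43659/85553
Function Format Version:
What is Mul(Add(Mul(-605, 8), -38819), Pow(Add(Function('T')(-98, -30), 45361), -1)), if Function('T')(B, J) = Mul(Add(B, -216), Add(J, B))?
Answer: Rational(-43659, 85553) ≈ -0.51031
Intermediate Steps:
Function('T')(B, J) = Mul(Add(-216, B), Add(B, J))
Mul(Add(Mul(-605, 8), -38819), Pow(Add(Function('T')(-98, -30), 45361), -1)) = Mul(Add(Mul(-605, 8), -38819), Pow(Add(Add(Pow(-98, 2), Mul(-216, -98), Mul(-216, -30), Mul(-98, -30)), 45361), -1)) = Mul(Add(-4840, -38819), Pow(Add(Add(9604, 21168, 6480, 2940), 45361), -1)) = Mul(-43659, Pow(Add(40192, 45361), -1)) = Mul(-43659, Pow(85553, -1)) = Mul(-43659, Rational(1, 85553)) = Rational(-43659, 85553)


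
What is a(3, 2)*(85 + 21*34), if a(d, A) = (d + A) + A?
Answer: 5593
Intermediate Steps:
a(d, A) = d + 2*A (a(d, A) = (A + d) + A = d + 2*A)
a(3, 2)*(85 + 21*34) = (3 + 2*2)*(85 + 21*34) = (3 + 4)*(85 + 714) = 7*799 = 5593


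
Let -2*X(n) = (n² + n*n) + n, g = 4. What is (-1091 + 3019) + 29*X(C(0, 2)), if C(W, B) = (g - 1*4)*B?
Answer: 1928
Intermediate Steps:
C(W, B) = 0 (C(W, B) = (4 - 1*4)*B = (4 - 4)*B = 0*B = 0)
X(n) = -n² - n/2 (X(n) = -((n² + n*n) + n)/2 = -((n² + n²) + n)/2 = -(2*n² + n)/2 = -(n + 2*n²)/2 = -n² - n/2)
(-1091 + 3019) + 29*X(C(0, 2)) = (-1091 + 3019) + 29*(-1*0*(½ + 0)) = 1928 + 29*(-1*0*½) = 1928 + 29*0 = 1928 + 0 = 1928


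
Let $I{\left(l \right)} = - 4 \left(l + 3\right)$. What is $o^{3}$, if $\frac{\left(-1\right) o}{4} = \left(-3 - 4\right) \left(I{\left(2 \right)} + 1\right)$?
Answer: $-150568768$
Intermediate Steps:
$I{\left(l \right)} = -12 - 4 l$ ($I{\left(l \right)} = - 4 \left(3 + l\right) = -12 - 4 l$)
$o = -532$ ($o = - 4 \left(-3 - 4\right) \left(\left(-12 - 8\right) + 1\right) = - 4 \left(- 7 \left(\left(-12 - 8\right) + 1\right)\right) = - 4 \left(- 7 \left(-20 + 1\right)\right) = - 4 \left(\left(-7\right) \left(-19\right)\right) = \left(-4\right) 133 = -532$)
$o^{3} = \left(-532\right)^{3} = -150568768$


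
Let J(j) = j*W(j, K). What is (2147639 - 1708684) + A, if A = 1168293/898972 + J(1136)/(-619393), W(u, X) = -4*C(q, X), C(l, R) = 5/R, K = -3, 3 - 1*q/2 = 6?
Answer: 733254921765467147/1670450891988 ≈ 4.3896e+5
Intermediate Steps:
q = -6 (q = 6 - 2*6 = 6 - 12 = -6)
W(u, X) = -20/X
J(j) = 20*j/3 (J(j) = j*(-20/(-3)) = j*(-20*(-⅓)) = j*(20/3) = 20*j/3)
A = 2150472874607/1670450891988 (A = 1168293/898972 + ((20/3)*1136)/(-619393) = 1168293*(1/898972) + (22720/3)*(-1/619393) = 1168293/898972 - 22720/1858179 = 2150472874607/1670450891988 ≈ 1.2874)
(2147639 - 1708684) + A = (2147639 - 1708684) + 2150472874607/1670450891988 = 438955 + 2150472874607/1670450891988 = 733254921765467147/1670450891988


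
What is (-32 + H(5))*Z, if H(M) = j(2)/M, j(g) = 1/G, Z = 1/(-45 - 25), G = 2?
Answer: 319/700 ≈ 0.45571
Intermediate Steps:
Z = -1/70 (Z = 1/(-70) = -1/70 ≈ -0.014286)
j(g) = ½ (j(g) = 1/2 = ½)
H(M) = 1/(2*M)
(-32 + H(5))*Z = (-32 + (½)/5)*(-1/70) = (-32 + (½)*(⅕))*(-1/70) = (-32 + ⅒)*(-1/70) = -319/10*(-1/70) = 319/700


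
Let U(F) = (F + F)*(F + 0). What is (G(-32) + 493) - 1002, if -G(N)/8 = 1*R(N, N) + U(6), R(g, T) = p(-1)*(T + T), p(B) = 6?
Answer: 1987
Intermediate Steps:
U(F) = 2*F² (U(F) = (2*F)*F = 2*F²)
R(g, T) = 12*T (R(g, T) = 6*(T + T) = 6*(2*T) = 12*T)
G(N) = -576 - 96*N (G(N) = -8*(1*(12*N) + 2*6²) = -8*(12*N + 2*36) = -8*(12*N + 72) = -8*(72 + 12*N) = -576 - 96*N)
(G(-32) + 493) - 1002 = ((-576 - 96*(-32)) + 493) - 1002 = ((-576 + 3072) + 493) - 1002 = (2496 + 493) - 1002 = 2989 - 1002 = 1987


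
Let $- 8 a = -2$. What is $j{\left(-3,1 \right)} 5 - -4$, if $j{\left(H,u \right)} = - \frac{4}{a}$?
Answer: $-76$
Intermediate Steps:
$a = \frac{1}{4}$ ($a = \left(- \frac{1}{8}\right) \left(-2\right) = \frac{1}{4} \approx 0.25$)
$j{\left(H,u \right)} = -16$ ($j{\left(H,u \right)} = - 4 \frac{1}{\frac{1}{4}} = \left(-4\right) 4 = -16$)
$j{\left(-3,1 \right)} 5 - -4 = \left(-16\right) 5 - -4 = -80 + 4 = -76$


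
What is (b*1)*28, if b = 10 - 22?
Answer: -336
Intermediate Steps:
b = -12
(b*1)*28 = -12*1*28 = -12*28 = -336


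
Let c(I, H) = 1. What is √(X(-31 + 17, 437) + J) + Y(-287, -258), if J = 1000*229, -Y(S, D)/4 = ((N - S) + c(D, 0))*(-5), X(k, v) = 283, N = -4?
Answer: 5680 + √229283 ≈ 6158.8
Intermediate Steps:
Y(S, D) = -60 - 20*S (Y(S, D) = -4*((-4 - S) + 1)*(-5) = -4*(-3 - S)*(-5) = -4*(15 + 5*S) = -60 - 20*S)
J = 229000
√(X(-31 + 17, 437) + J) + Y(-287, -258) = √(283 + 229000) + (-60 - 20*(-287)) = √229283 + (-60 + 5740) = √229283 + 5680 = 5680 + √229283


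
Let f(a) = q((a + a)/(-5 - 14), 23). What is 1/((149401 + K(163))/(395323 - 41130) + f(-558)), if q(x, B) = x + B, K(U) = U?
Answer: 6729667/552903445 ≈ 0.012172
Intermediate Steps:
q(x, B) = B + x
f(a) = 23 - 2*a/19 (f(a) = 23 + (a + a)/(-5 - 14) = 23 + (2*a)/(-19) = 23 + (2*a)*(-1/19) = 23 - 2*a/19)
1/((149401 + K(163))/(395323 - 41130) + f(-558)) = 1/((149401 + 163)/(395323 - 41130) + (23 - 2/19*(-558))) = 1/(149564/354193 + (23 + 1116/19)) = 1/(149564*(1/354193) + 1553/19) = 1/(149564/354193 + 1553/19) = 1/(552903445/6729667) = 6729667/552903445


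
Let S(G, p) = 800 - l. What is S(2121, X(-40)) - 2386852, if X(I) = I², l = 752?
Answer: -2386804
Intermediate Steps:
S(G, p) = 48 (S(G, p) = 800 - 1*752 = 800 - 752 = 48)
S(2121, X(-40)) - 2386852 = 48 - 2386852 = -2386804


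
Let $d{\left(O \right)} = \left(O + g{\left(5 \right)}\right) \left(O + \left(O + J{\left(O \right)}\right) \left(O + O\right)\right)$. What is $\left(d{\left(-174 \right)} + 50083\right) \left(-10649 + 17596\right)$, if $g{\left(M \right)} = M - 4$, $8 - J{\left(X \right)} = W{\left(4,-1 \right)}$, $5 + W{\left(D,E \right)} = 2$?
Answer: $-67615616449$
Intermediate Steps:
$W{\left(D,E \right)} = -3$ ($W{\left(D,E \right)} = -5 + 2 = -3$)
$J{\left(X \right)} = 11$ ($J{\left(X \right)} = 8 - -3 = 8 + 3 = 11$)
$g{\left(M \right)} = -4 + M$
$d{\left(O \right)} = \left(1 + O\right) \left(O + 2 O \left(11 + O\right)\right)$ ($d{\left(O \right)} = \left(O + \left(-4 + 5\right)\right) \left(O + \left(O + 11\right) \left(O + O\right)\right) = \left(O + 1\right) \left(O + \left(11 + O\right) 2 O\right) = \left(1 + O\right) \left(O + 2 O \left(11 + O\right)\right)$)
$\left(d{\left(-174 \right)} + 50083\right) \left(-10649 + 17596\right) = \left(- 174 \left(23 + 2 \left(-174\right)^{2} + 25 \left(-174\right)\right) + 50083\right) \left(-10649 + 17596\right) = \left(- 174 \left(23 + 2 \cdot 30276 - 4350\right) + 50083\right) 6947 = \left(- 174 \left(23 + 60552 - 4350\right) + 50083\right) 6947 = \left(\left(-174\right) 56225 + 50083\right) 6947 = \left(-9783150 + 50083\right) 6947 = \left(-9733067\right) 6947 = -67615616449$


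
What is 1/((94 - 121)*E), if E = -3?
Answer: 1/81 ≈ 0.012346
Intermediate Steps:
1/((94 - 121)*E) = 1/((94 - 121)*(-3)) = 1/(-27*(-3)) = 1/81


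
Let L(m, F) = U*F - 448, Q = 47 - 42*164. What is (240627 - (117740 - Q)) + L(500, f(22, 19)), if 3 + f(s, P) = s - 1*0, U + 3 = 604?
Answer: 127017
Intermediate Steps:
U = 601 (U = -3 + 604 = 601)
f(s, P) = -3 + s (f(s, P) = -3 + (s - 1*0) = -3 + (s + 0) = -3 + s)
Q = -6841 (Q = 47 - 6888 = -6841)
L(m, F) = -448 + 601*F (L(m, F) = 601*F - 448 = -448 + 601*F)
(240627 - (117740 - Q)) + L(500, f(22, 19)) = (240627 - (117740 - 1*(-6841))) + (-448 + 601*(-3 + 22)) = (240627 - (117740 + 6841)) + (-448 + 601*19) = (240627 - 1*124581) + (-448 + 11419) = (240627 - 124581) + 10971 = 116046 + 10971 = 127017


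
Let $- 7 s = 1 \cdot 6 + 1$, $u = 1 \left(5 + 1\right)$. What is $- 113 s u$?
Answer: $678$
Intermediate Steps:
$u = 6$ ($u = 1 \cdot 6 = 6$)
$s = -1$ ($s = - \frac{1 \cdot 6 + 1}{7} = - \frac{6 + 1}{7} = \left(- \frac{1}{7}\right) 7 = -1$)
$- 113 s u = \left(-113\right) \left(-1\right) 6 = 113 \cdot 6 = 678$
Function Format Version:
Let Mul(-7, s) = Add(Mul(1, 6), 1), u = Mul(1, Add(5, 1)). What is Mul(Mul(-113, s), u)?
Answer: 678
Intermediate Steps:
u = 6 (u = Mul(1, 6) = 6)
s = -1 (s = Mul(Rational(-1, 7), Add(Mul(1, 6), 1)) = Mul(Rational(-1, 7), Add(6, 1)) = Mul(Rational(-1, 7), 7) = -1)
Mul(Mul(-113, s), u) = Mul(Mul(-113, -1), 6) = Mul(113, 6) = 678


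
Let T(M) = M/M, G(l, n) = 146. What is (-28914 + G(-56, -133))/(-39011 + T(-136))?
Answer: 14384/19505 ≈ 0.73745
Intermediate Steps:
T(M) = 1
(-28914 + G(-56, -133))/(-39011 + T(-136)) = (-28914 + 146)/(-39011 + 1) = -28768/(-39010) = -28768*(-1/39010) = 14384/19505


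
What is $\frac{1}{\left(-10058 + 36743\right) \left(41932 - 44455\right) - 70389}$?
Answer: $- \frac{1}{67396644} \approx -1.4838 \cdot 10^{-8}$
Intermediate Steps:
$\frac{1}{\left(-10058 + 36743\right) \left(41932 - 44455\right) - 70389} = \frac{1}{26685 \left(-2523\right) - 70389} = \frac{1}{-67326255 - 70389} = \frac{1}{-67396644} = - \frac{1}{67396644}$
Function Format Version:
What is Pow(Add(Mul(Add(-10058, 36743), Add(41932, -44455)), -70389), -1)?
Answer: Rational(-1, 67396644) ≈ -1.4838e-8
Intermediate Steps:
Pow(Add(Mul(Add(-10058, 36743), Add(41932, -44455)), -70389), -1) = Pow(Add(Mul(26685, -2523), -70389), -1) = Pow(Add(-67326255, -70389), -1) = Pow(-67396644, -1) = Rational(-1, 67396644)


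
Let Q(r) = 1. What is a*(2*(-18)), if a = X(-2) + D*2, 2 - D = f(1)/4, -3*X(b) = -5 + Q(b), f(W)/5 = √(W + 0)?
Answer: -102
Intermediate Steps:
f(W) = 5*√W (f(W) = 5*√(W + 0) = 5*√W)
X(b) = 4/3 (X(b) = -(-5 + 1)/3 = -⅓*(-4) = 4/3)
D = ¾ (D = 2 - 5*√1/4 = 2 - 5*1/4 = 2 - 5/4 = ¾ ≈ 0.75000)
a = 17/6 (a = 4/3 + (¾)*2 = 4/3 + 3/2 = 17/6 ≈ 2.8333)
a*(2*(-18)) = 17*(2*(-18))/6 = (17/6)*(-36) = -102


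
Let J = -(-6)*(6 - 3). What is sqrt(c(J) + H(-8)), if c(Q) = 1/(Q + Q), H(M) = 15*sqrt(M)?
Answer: sqrt(1 + 1080*I*sqrt(2))/6 ≈ 4.6073 + 4.6043*I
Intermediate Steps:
J = 18 (J = -(-6)*3 = -3*(-6) = 18)
c(Q) = 1/(2*Q)
sqrt(c(J) + H(-8)) = sqrt((1/2)/18 + 15*sqrt(-8)) = sqrt((1/2)*(1/18) + 15*(2*I*sqrt(2))) = sqrt(1/36 + 30*I*sqrt(2))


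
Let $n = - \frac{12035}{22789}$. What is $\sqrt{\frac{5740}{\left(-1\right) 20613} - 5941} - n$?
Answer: $\frac{12035}{22789} + \frac{i \sqrt{2524424082249}}{20613} \approx 0.52811 + 77.08 i$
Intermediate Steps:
$n = - \frac{12035}{22789} \approx -0.52811$
$\sqrt{\frac{5740}{\left(-1\right) 20613} - 5941} - n = \sqrt{\frac{5740}{\left(-1\right) 20613} - 5941} - - \frac{12035}{22789} = \sqrt{\frac{5740}{-20613} - 5941} + \frac{12035}{22789} = \sqrt{5740 \left(- \frac{1}{20613}\right) - 5941} + \frac{12035}{22789} = \sqrt{- \frac{5740}{20613} - 5941} + \frac{12035}{22789} = \sqrt{- \frac{122467573}{20613}} + \frac{12035}{22789} = \frac{i \sqrt{2524424082249}}{20613} + \frac{12035}{22789} = \frac{12035}{22789} + \frac{i \sqrt{2524424082249}}{20613}$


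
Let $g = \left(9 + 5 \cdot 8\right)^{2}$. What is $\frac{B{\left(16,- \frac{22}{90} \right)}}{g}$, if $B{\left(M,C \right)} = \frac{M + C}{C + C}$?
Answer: $- \frac{709}{52822} \approx -0.013422$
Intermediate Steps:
$B{\left(M,C \right)} = \frac{C + M}{2 C}$
$g = 2401$ ($g = \left(9 + 40\right)^{2} = 49^{2} = 2401$)
$\frac{B{\left(16,- \frac{22}{90} \right)}}{g} = \frac{\frac{1}{2} \frac{1}{\left(-22\right) \frac{1}{90}} \left(- \frac{22}{90} + 16\right)}{2401} = \frac{\left(-22\right) \frac{1}{90} + 16}{2 \left(\left(-22\right) \frac{1}{90}\right)} \frac{1}{2401} = \frac{- \frac{11}{45} + 16}{2 \left(- \frac{11}{45}\right)} \frac{1}{2401} = \frac{1}{2} \left(- \frac{45}{11}\right) \frac{709}{45} \cdot \frac{1}{2401} = \left(- \frac{709}{22}\right) \frac{1}{2401} = - \frac{709}{52822}$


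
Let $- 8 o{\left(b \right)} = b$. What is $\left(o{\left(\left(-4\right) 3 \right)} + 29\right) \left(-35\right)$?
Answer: $- \frac{2135}{2} \approx -1067.5$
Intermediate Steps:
$o{\left(b \right)} = - \frac{b}{8}$
$\left(o{\left(\left(-4\right) 3 \right)} + 29\right) \left(-35\right) = \left(- \frac{\left(-4\right) 3}{8} + 29\right) \left(-35\right) = \left(\left(- \frac{1}{8}\right) \left(-12\right) + 29\right) \left(-35\right) = \left(\frac{3}{2} + 29\right) \left(-35\right) = \frac{61}{2} \left(-35\right) = - \frac{2135}{2}$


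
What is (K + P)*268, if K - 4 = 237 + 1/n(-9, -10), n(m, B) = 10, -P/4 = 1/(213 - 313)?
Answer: 1615638/25 ≈ 64626.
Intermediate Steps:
P = 1/25 (P = -4/(213 - 313) = -4/(-100) = -4*(-1/100) = 1/25 ≈ 0.040000)
K = 2411/10 (K = 4 + (237 + 1/10) = 4 + (237 + ⅒) = 4 + 2371/10 = 2411/10 ≈ 241.10)
(K + P)*268 = (2411/10 + 1/25)*268 = (12057/50)*268 = 1615638/25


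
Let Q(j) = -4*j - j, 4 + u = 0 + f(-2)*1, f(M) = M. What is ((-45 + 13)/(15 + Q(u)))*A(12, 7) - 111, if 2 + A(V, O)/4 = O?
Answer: -1127/9 ≈ -125.22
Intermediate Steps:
A(V, O) = -8 + 4*O
u = -6 (u = -4 + (0 - 2*1) = -4 + (0 - 2) = -4 - 2 = -6)
Q(j) = -5*j
((-45 + 13)/(15 + Q(u)))*A(12, 7) - 111 = ((-45 + 13)/(15 - 5*(-6)))*(-8 + 4*7) - 111 = (-32/(15 + 30))*(-8 + 28) - 111 = -32/45*20 - 111 = -128/9 - 111 = -1127/9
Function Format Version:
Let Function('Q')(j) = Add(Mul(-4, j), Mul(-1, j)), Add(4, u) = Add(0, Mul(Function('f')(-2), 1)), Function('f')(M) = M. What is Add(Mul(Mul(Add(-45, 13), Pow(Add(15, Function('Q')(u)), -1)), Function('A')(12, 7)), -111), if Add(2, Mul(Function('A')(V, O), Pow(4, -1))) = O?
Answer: Rational(-1127, 9) ≈ -125.22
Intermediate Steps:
Function('A')(V, O) = Add(-8, Mul(4, O))
u = -6 (u = Add(-4, Add(0, Mul(-2, 1))) = Add(-4, Add(0, -2)) = Add(-4, -2) = -6)
Function('Q')(j) = Mul(-5, j)
Add(Mul(Mul(Add(-45, 13), Pow(Add(15, Function('Q')(u)), -1)), Function('A')(12, 7)), -111) = Add(Mul(Mul(Add(-45, 13), Pow(Add(15, Mul(-5, -6)), -1)), Add(-8, Mul(4, 7))), -111) = Add(Mul(Mul(-32, Pow(Add(15, 30), -1)), Add(-8, 28)), -111) = Add(Mul(Mul(-32, Pow(45, -1)), 20), -111) = Add(Mul(Mul(-32, Rational(1, 45)), 20), -111) = Add(Mul(Rational(-32, 45), 20), -111) = Add(Rational(-128, 9), -111) = Rational(-1127, 9)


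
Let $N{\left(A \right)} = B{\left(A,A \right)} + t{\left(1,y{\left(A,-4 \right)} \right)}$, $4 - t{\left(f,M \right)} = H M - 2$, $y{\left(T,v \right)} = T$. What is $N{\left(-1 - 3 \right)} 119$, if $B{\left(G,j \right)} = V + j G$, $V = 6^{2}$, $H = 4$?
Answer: $8806$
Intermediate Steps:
$V = 36$
$B{\left(G,j \right)} = 36 + G j$ ($B{\left(G,j \right)} = 36 + j G = 36 + G j$)
$t{\left(f,M \right)} = 6 - 4 M$ ($t{\left(f,M \right)} = 4 - \left(4 M - 2\right) = 4 - \left(-2 + 4 M\right) = 6 - 4 M$)
$N{\left(A \right)} = 42 + A^{2} - 4 A$ ($N{\left(A \right)} = \left(36 + A A\right) - \left(-6 + 4 A\right) = \left(36 + A^{2}\right) - \left(-6 + 4 A\right) = 42 + A^{2} - 4 A$)
$N{\left(-1 - 3 \right)} 119 = \left(42 + \left(-1 - 3\right)^{2} - 4 \left(-1 - 3\right)\right) 119 = \left(42 + \left(-4\right)^{2} - -16\right) 119 = \left(42 + 16 + 16\right) 119 = 74 \cdot 119 = 8806$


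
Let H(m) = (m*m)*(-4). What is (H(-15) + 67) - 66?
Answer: -899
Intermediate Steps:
H(m) = -4*m² (H(m) = m²*(-4) = -4*m²)
(H(-15) + 67) - 66 = (-4*(-15)² + 67) - 66 = (-4*225 + 67) - 66 = (-900 + 67) - 66 = -833 - 66 = -899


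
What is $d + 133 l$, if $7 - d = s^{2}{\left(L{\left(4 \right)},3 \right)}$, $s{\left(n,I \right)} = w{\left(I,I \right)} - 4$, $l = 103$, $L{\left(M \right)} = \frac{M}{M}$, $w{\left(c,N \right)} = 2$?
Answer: $13702$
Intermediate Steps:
$L{\left(M \right)} = 1$
$s{\left(n,I \right)} = -2$ ($s{\left(n,I \right)} = 2 - 4 = -2$)
$d = 3$ ($d = 7 - \left(-2\right)^{2} = 7 - 4 = 3$)
$d + 133 l = 3 + 133 \cdot 103 = 3 + 13699 = 13702$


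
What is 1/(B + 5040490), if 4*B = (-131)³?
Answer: 4/17913869 ≈ 2.2329e-7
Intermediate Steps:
B = -2248091/4 (B = (¼)*(-131)³ = (¼)*(-2248091) = -2248091/4 ≈ -5.6202e+5)
1/(B + 5040490) = 1/(-2248091/4 + 5040490) = 1/(17913869/4) = 4/17913869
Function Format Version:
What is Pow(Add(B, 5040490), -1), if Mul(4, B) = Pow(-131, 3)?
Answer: Rational(4, 17913869) ≈ 2.2329e-7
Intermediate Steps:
B = Rational(-2248091, 4) (B = Mul(Rational(1, 4), Pow(-131, 3)) = Mul(Rational(1, 4), -2248091) = Rational(-2248091, 4) ≈ -5.6202e+5)
Pow(Add(B, 5040490), -1) = Pow(Add(Rational(-2248091, 4), 5040490), -1) = Pow(Rational(17913869, 4), -1) = Rational(4, 17913869)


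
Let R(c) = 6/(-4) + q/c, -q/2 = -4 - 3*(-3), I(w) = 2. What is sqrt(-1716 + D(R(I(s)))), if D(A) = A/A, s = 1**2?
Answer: 7*I*sqrt(35) ≈ 41.413*I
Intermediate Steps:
s = 1
q = -10 (q = -2*(-4 - 3*(-3)) = -2*(-4 + 9) = -2*5 = -10)
R(c) = -3/2 - 10/c (R(c) = 6/(-4) - 10/c = 6*(-1/4) - 10/c = -3/2 - 10/c)
D(A) = 1
sqrt(-1716 + D(R(I(s)))) = sqrt(-1716 + 1) = sqrt(-1715) = 7*I*sqrt(35)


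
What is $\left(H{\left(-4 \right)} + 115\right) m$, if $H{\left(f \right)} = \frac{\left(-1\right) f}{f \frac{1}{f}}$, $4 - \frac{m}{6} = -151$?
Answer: $110670$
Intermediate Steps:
$m = 930$ ($m = 24 - -906 = 24 + 906 = 930$)
$H{\left(f \right)} = - f$ ($H{\left(f \right)} = \frac{\left(-1\right) f}{1} = - f 1 = - f$)
$\left(H{\left(-4 \right)} + 115\right) m = \left(\left(-1\right) \left(-4\right) + 115\right) 930 = \left(4 + 115\right) 930 = 119 \cdot 930 = 110670$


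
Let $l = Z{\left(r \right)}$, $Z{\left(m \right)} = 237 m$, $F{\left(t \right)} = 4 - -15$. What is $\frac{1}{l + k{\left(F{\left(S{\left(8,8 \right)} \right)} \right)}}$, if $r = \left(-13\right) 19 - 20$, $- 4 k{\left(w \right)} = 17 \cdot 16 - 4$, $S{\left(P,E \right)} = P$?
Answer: $- \frac{1}{63346} \approx -1.5786 \cdot 10^{-5}$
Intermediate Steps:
$F{\left(t \right)} = 19$ ($F{\left(t \right)} = 4 + 15 = 19$)
$k{\left(w \right)} = -67$ ($k{\left(w \right)} = - \frac{17 \cdot 16 - 4}{4} = - \frac{272 - 4}{4} = \left(- \frac{1}{4}\right) 268 = -67$)
$r = -267$ ($r = -247 - 20 = -267$)
$l = -63279$ ($l = 237 \left(-267\right) = -63279$)
$\frac{1}{l + k{\left(F{\left(S{\left(8,8 \right)} \right)} \right)}} = \frac{1}{-63279 - 67} = \frac{1}{-63346} = - \frac{1}{63346}$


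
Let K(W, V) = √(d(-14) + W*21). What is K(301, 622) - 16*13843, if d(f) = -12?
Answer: -221488 + 3*√701 ≈ -2.2141e+5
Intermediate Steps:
K(W, V) = √(-12 + 21*W) (K(W, V) = √(-12 + W*21) = √(-12 + 21*W))
K(301, 622) - 16*13843 = √(-12 + 21*301) - 16*13843 = √(-12 + 6321) - 221488 = √6309 - 221488 = 3*√701 - 221488 = -221488 + 3*√701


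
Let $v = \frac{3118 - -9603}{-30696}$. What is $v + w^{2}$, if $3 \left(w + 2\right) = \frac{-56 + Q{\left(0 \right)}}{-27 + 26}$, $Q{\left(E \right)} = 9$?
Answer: $\frac{17161829}{92088} \approx 186.36$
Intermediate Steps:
$w = \frac{41}{3}$ ($w = -2 + \frac{\left(-56 + 9\right) \frac{1}{-27 + 26}}{3} = -2 + \frac{\left(-47\right) \frac{1}{-1}}{3} = -2 + \frac{\left(-47\right) \left(-1\right)}{3} = -2 + \frac{1}{3} \cdot 47 = -2 + \frac{47}{3} = \frac{41}{3} \approx 13.667$)
$v = - \frac{12721}{30696}$ ($v = \left(3118 + 9603\right) \left(- \frac{1}{30696}\right) = 12721 \left(- \frac{1}{30696}\right) = - \frac{12721}{30696} \approx -0.41442$)
$v + w^{2} = - \frac{12721}{30696} + \left(\frac{41}{3}\right)^{2} = - \frac{12721}{30696} + \frac{1681}{9} = \frac{17161829}{92088}$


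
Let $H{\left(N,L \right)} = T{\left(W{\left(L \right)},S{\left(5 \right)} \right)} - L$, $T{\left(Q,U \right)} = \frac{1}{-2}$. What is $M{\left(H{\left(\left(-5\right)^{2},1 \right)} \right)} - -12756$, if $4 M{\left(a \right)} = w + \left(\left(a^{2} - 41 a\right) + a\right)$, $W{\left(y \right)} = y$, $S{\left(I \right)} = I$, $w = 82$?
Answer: $\frac{204673}{16} \approx 12792.0$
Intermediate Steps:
$T{\left(Q,U \right)} = - \frac{1}{2}$
$H{\left(N,L \right)} = - \frac{1}{2} - L$
$M{\left(a \right)} = \frac{41}{2} - 10 a + \frac{a^{2}}{4}$ ($M{\left(a \right)} = \frac{82 + \left(\left(a^{2} - 41 a\right) + a\right)}{4} = \frac{82 + \left(a^{2} - 40 a\right)}{4} = \frac{82 + a^{2} - 40 a}{4} = \frac{41}{2} - 10 a + \frac{a^{2}}{4}$)
$M{\left(H{\left(\left(-5\right)^{2},1 \right)} \right)} - -12756 = \left(\frac{41}{2} - 10 \left(- \frac{1}{2} - 1\right) + \frac{\left(- \frac{1}{2} - 1\right)^{2}}{4}\right) - -12756 = \left(\frac{41}{2} - 10 \left(- \frac{1}{2} - 1\right) + \frac{\left(- \frac{1}{2} - 1\right)^{2}}{4}\right) + 12756 = \left(\frac{41}{2} - -15 + \frac{\left(- \frac{3}{2}\right)^{2}}{4}\right) + 12756 = \left(\frac{41}{2} + 15 + \frac{1}{4} \cdot \frac{9}{4}\right) + 12756 = \left(\frac{41}{2} + 15 + \frac{9}{16}\right) + 12756 = \frac{577}{16} + 12756 = \frac{204673}{16}$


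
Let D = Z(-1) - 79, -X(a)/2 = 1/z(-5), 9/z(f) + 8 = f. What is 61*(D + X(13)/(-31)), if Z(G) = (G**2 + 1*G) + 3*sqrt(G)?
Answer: -1346087/279 + 183*I ≈ -4824.7 + 183.0*I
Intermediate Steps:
z(f) = 9/(-8 + f)
X(a) = 26/9 (X(a) = -2/(9/(-8 - 5)) = -2/(9/(-13)) = -2/(9*(-1/13)) = -2/(-9/13) = -2*(-13/9) = 26/9)
Z(G) = G + G**2 + 3*sqrt(G) (Z(G) = (G**2 + G) + 3*sqrt(G) = (G + G**2) + 3*sqrt(G) = G + G**2 + 3*sqrt(G))
D = -79 + 3*I (D = (-1 + (-1)**2 + 3*sqrt(-1)) - 79 = (-1 + 1 + 3*I) - 79 = 3*I - 79 = -79 + 3*I ≈ -79.0 + 3.0*I)
61*(D + X(13)/(-31)) = 61*((-79 + 3*I) + (26/9)/(-31)) = 61*((-79 + 3*I) + (26/9)*(-1/31)) = 61*((-79 + 3*I) - 26/279) = 61*(-22067/279 + 3*I) = -1346087/279 + 183*I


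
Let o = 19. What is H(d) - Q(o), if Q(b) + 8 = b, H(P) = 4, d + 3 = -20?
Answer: -7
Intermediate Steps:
d = -23 (d = -3 - 20 = -23)
Q(b) = -8 + b
H(d) - Q(o) = 4 - (-8 + 19) = 4 - 1*11 = 4 - 11 = -7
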